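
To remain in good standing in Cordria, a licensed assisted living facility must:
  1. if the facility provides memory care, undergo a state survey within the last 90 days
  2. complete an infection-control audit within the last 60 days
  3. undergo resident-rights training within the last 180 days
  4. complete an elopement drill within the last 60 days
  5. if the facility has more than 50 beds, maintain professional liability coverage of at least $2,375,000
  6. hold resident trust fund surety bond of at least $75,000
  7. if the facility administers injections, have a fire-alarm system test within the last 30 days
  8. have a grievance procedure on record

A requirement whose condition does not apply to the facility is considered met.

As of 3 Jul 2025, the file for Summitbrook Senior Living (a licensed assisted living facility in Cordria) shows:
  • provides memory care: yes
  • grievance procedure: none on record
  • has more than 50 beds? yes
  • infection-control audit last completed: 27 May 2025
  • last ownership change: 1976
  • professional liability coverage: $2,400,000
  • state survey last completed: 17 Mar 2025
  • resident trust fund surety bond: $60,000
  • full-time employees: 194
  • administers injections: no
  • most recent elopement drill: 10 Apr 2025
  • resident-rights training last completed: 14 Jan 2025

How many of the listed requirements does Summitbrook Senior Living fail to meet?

1. condition 'provides memory care' holds; state survey 108 days ago vs limit 90 → not met
2. infection-control audit 37 days ago vs limit 60 → met
3. resident-rights training 170 days ago vs limit 180 → met
4. elopement drill 84 days ago vs limit 60 → not met
5. condition 'has more than 50 beds' holds; professional liability coverage $2,400,000 ≥ $2,375,000 → met
6. resident trust fund surety bond $60,000 < $75,000 → not met
7. condition 'administers injections' does not hold → requirement n/a → met
8. grievance procedure absent → not met
Not met: 4 of 8

4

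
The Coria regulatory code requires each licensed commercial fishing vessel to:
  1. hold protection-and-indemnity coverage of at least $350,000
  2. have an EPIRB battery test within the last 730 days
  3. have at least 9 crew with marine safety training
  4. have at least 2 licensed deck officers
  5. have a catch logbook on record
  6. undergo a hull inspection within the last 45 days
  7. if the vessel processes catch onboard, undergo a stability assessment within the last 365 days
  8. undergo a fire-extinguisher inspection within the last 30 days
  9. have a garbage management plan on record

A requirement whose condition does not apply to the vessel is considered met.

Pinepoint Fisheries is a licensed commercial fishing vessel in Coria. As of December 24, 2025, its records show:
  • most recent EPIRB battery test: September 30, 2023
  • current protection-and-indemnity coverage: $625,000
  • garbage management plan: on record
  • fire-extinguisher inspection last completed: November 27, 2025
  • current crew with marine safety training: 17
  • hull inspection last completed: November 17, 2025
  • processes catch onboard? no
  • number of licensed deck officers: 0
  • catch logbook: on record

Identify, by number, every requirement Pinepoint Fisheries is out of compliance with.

2, 4

1. protection-and-indemnity coverage $625,000 ≥ $350,000 → met
2. EPIRB battery test 816 days ago vs limit 730 → not met
3. crew with marine safety training 17 ≥ 9 → met
4. licensed deck officers 0 < 2 → not met
5. catch logbook present → met
6. hull inspection 37 days ago vs limit 45 → met
7. condition 'processes catch onboard' does not hold → requirement n/a → met
8. fire-extinguisher inspection 27 days ago vs limit 30 → met
9. garbage management plan present → met
Not met: 2, 4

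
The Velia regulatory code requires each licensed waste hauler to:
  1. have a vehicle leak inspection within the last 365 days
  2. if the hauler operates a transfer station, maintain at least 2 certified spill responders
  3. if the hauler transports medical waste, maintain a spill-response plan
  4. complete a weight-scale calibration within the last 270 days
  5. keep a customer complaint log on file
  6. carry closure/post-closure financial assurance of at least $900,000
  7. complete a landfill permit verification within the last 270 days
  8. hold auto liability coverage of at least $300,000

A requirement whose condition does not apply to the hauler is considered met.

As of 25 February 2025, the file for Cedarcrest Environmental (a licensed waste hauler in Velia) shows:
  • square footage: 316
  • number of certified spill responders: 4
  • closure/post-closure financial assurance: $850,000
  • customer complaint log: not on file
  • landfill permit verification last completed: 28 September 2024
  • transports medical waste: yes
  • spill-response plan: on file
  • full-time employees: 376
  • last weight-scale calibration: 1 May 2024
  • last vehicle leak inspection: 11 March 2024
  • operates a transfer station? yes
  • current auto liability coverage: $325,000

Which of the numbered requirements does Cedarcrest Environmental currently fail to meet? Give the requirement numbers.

1. vehicle leak inspection 351 days ago vs limit 365 → met
2. condition 'operates a transfer station' holds; certified spill responders 4 ≥ 2 → met
3. condition 'transports medical waste' holds; spill-response plan present → met
4. weight-scale calibration 300 days ago vs limit 270 → not met
5. customer complaint log absent → not met
6. closure/post-closure financial assurance $850,000 < $900,000 → not met
7. landfill permit verification 150 days ago vs limit 270 → met
8. auto liability coverage $325,000 ≥ $300,000 → met
Not met: 4, 5, 6

4, 5, 6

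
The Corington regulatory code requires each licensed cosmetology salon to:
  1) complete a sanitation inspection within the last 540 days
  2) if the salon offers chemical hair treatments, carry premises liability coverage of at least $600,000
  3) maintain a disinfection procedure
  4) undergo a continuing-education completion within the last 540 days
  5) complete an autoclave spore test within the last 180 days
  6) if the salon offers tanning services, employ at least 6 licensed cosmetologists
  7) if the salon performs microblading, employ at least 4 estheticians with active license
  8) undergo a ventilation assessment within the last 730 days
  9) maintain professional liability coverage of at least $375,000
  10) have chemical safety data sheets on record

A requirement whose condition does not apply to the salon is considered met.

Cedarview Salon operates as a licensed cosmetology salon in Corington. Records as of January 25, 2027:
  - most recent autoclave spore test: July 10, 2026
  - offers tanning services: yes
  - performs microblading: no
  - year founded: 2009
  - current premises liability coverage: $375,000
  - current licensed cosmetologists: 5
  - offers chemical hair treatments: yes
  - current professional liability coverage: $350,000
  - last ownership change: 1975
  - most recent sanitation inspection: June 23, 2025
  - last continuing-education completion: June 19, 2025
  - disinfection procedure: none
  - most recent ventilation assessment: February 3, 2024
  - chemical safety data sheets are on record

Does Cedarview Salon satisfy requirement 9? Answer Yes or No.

No

9. professional liability coverage $350,000 < $375,000 → not met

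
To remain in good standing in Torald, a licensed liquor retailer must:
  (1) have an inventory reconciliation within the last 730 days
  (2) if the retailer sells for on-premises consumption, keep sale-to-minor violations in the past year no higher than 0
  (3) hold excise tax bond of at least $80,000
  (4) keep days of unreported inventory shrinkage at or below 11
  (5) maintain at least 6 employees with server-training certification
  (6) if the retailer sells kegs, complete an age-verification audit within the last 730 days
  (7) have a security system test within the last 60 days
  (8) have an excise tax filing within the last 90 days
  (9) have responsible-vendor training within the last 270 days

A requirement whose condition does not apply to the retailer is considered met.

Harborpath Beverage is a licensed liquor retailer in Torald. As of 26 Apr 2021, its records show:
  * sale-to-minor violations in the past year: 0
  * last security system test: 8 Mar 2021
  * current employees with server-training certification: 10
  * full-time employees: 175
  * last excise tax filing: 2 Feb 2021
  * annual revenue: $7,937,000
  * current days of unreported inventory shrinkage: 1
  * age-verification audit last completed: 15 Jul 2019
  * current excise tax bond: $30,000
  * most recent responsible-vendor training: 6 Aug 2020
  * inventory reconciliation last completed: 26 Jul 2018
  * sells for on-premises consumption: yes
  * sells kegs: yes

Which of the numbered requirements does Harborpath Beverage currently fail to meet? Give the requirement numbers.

1. inventory reconciliation 1005 days ago vs limit 730 → not met
2. condition 'sells for on-premises consumption' holds; sale-to-minor violations in the past year 0 ≤ 0 → met
3. excise tax bond $30,000 < $80,000 → not met
4. days of unreported inventory shrinkage 1 ≤ 11 → met
5. employees with server-training certification 10 ≥ 6 → met
6. condition 'sells kegs' holds; age-verification audit 651 days ago vs limit 730 → met
7. security system test 49 days ago vs limit 60 → met
8. excise tax filing 83 days ago vs limit 90 → met
9. responsible-vendor training 263 days ago vs limit 270 → met
Not met: 1, 3

1, 3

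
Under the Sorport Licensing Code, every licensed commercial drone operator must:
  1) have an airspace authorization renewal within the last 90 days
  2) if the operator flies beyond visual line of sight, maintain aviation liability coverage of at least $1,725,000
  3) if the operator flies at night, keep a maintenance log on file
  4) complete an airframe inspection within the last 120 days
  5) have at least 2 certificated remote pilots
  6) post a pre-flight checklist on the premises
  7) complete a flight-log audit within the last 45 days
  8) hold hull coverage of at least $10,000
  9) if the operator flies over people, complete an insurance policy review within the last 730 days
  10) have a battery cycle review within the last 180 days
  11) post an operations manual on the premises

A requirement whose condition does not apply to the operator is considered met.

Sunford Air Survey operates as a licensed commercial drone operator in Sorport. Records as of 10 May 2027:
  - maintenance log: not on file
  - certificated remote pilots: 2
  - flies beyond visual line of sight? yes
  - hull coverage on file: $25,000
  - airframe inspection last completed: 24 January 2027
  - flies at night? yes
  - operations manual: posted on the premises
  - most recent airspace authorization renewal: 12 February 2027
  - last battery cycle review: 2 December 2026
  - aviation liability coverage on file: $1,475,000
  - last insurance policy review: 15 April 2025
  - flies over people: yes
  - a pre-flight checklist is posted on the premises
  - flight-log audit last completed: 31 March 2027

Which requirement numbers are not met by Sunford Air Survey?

2, 3, 9

1. airspace authorization renewal 87 days ago vs limit 90 → met
2. condition 'flies beyond visual line of sight' holds; aviation liability coverage $1,475,000 < $1,725,000 → not met
3. condition 'flies at night' holds; maintenance log absent → not met
4. airframe inspection 106 days ago vs limit 120 → met
5. certificated remote pilots 2 ≥ 2 → met
6. pre-flight checklist present → met
7. flight-log audit 40 days ago vs limit 45 → met
8. hull coverage $25,000 ≥ $10,000 → met
9. condition 'flies over people' holds; insurance policy review 755 days ago vs limit 730 → not met
10. battery cycle review 159 days ago vs limit 180 → met
11. operations manual present → met
Not met: 2, 3, 9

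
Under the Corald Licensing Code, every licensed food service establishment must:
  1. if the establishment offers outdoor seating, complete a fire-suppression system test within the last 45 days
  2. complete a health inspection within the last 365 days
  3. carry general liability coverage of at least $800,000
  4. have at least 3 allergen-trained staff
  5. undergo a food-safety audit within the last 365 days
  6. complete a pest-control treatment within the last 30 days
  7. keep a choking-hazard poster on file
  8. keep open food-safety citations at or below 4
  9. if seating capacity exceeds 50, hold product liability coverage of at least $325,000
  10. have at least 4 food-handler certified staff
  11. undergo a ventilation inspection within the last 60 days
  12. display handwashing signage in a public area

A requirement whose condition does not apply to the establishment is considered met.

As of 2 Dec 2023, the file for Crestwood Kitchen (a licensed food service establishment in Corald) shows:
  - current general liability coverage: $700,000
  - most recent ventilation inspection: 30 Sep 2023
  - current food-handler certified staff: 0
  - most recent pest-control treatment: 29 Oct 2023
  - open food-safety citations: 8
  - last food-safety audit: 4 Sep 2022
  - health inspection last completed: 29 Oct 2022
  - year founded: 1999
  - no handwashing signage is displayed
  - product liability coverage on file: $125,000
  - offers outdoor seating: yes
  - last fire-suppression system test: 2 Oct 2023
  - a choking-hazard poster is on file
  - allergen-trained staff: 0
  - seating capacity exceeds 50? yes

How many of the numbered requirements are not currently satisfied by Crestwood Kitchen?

1. condition 'offers outdoor seating' holds; fire-suppression system test 61 days ago vs limit 45 → not met
2. health inspection 399 days ago vs limit 365 → not met
3. general liability coverage $700,000 < $800,000 → not met
4. allergen-trained staff 0 < 3 → not met
5. food-safety audit 454 days ago vs limit 365 → not met
6. pest-control treatment 34 days ago vs limit 30 → not met
7. choking-hazard poster present → met
8. open food-safety citations 8 > 4 → not met
9. condition 'seating capacity exceeds 50' holds; product liability coverage $125,000 < $325,000 → not met
10. food-handler certified staff 0 < 4 → not met
11. ventilation inspection 63 days ago vs limit 60 → not met
12. handwashing signage absent → not met
Not met: 11 of 12

11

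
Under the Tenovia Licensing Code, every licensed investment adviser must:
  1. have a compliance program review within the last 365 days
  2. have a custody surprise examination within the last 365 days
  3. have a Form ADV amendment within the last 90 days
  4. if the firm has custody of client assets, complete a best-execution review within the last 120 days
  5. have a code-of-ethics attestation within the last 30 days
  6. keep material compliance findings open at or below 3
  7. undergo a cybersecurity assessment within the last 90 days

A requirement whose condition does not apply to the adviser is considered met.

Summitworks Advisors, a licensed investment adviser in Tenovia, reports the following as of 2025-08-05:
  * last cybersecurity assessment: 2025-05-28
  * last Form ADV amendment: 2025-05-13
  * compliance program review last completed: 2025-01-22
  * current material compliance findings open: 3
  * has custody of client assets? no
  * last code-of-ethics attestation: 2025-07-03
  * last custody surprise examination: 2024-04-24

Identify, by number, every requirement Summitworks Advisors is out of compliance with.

1. compliance program review 195 days ago vs limit 365 → met
2. custody surprise examination 468 days ago vs limit 365 → not met
3. Form ADV amendment 84 days ago vs limit 90 → met
4. condition 'has custody of client assets' does not hold → requirement n/a → met
5. code-of-ethics attestation 33 days ago vs limit 30 → not met
6. material compliance findings open 3 ≤ 3 → met
7. cybersecurity assessment 69 days ago vs limit 90 → met
Not met: 2, 5

2, 5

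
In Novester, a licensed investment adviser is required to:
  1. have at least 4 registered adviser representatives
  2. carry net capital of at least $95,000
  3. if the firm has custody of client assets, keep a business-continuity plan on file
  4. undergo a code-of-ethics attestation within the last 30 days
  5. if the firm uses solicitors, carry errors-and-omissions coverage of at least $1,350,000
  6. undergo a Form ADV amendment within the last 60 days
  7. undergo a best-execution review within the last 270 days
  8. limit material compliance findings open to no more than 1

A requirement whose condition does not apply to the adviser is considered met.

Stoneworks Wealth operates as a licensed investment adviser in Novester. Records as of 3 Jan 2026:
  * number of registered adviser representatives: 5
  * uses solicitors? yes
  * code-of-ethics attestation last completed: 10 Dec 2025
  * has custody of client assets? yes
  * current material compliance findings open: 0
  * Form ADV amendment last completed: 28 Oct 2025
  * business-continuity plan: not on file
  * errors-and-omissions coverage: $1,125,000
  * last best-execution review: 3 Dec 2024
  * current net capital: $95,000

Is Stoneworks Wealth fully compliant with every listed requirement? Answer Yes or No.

No

1. registered adviser representatives 5 ≥ 4 → met
2. net capital $95,000 ≥ $95,000 → met
3. condition 'has custody of client assets' holds; business-continuity plan absent → not met
4. code-of-ethics attestation 24 days ago vs limit 30 → met
5. condition 'uses solicitors' holds; errors-and-omissions coverage $1,125,000 < $1,350,000 → not met
6. Form ADV amendment 67 days ago vs limit 60 → not met
7. best-execution review 396 days ago vs limit 270 → not met
8. material compliance findings open 0 ≤ 1 → met
Not met: 3, 5, 6, 7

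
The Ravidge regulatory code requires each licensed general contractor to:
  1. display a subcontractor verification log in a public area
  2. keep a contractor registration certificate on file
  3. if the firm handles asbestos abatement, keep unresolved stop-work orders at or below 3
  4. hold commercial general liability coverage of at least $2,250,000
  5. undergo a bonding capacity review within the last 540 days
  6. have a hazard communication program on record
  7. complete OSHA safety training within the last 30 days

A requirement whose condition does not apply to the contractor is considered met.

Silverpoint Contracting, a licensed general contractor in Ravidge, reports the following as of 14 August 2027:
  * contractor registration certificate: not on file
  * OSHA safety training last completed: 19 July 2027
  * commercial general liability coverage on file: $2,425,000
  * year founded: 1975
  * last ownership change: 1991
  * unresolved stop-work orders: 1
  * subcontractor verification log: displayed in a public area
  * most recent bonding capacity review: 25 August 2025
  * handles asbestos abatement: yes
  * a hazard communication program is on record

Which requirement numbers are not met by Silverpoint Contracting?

1. subcontractor verification log present → met
2. contractor registration certificate absent → not met
3. condition 'handles asbestos abatement' holds; unresolved stop-work orders 1 ≤ 3 → met
4. commercial general liability coverage $2,425,000 ≥ $2,250,000 → met
5. bonding capacity review 719 days ago vs limit 540 → not met
6. hazard communication program present → met
7. OSHA safety training 26 days ago vs limit 30 → met
Not met: 2, 5

2, 5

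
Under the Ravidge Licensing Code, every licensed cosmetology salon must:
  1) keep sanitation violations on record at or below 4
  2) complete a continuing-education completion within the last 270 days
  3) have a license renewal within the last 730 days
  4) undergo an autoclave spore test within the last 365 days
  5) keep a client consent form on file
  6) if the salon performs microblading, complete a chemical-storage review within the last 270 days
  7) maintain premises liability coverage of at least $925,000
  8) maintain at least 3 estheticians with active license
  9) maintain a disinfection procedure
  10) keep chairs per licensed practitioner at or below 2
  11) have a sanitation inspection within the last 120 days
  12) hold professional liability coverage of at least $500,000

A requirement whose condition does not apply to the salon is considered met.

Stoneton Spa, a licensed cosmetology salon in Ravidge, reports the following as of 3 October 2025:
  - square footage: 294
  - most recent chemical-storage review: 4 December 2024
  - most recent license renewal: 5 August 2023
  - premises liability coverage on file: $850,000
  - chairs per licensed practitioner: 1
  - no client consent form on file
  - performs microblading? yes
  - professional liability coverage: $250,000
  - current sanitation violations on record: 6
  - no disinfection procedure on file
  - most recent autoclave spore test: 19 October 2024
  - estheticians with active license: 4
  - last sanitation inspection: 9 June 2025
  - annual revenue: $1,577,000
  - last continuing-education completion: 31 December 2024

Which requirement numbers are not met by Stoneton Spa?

1. sanitation violations on record 6 > 4 → not met
2. continuing-education completion 276 days ago vs limit 270 → not met
3. license renewal 790 days ago vs limit 730 → not met
4. autoclave spore test 349 days ago vs limit 365 → met
5. client consent form absent → not met
6. condition 'performs microblading' holds; chemical-storage review 303 days ago vs limit 270 → not met
7. premises liability coverage $850,000 < $925,000 → not met
8. estheticians with active license 4 ≥ 3 → met
9. disinfection procedure absent → not met
10. chairs per licensed practitioner 1 ≤ 2 → met
11. sanitation inspection 116 days ago vs limit 120 → met
12. professional liability coverage $250,000 < $500,000 → not met
Not met: 1, 2, 3, 5, 6, 7, 9, 12

1, 2, 3, 5, 6, 7, 9, 12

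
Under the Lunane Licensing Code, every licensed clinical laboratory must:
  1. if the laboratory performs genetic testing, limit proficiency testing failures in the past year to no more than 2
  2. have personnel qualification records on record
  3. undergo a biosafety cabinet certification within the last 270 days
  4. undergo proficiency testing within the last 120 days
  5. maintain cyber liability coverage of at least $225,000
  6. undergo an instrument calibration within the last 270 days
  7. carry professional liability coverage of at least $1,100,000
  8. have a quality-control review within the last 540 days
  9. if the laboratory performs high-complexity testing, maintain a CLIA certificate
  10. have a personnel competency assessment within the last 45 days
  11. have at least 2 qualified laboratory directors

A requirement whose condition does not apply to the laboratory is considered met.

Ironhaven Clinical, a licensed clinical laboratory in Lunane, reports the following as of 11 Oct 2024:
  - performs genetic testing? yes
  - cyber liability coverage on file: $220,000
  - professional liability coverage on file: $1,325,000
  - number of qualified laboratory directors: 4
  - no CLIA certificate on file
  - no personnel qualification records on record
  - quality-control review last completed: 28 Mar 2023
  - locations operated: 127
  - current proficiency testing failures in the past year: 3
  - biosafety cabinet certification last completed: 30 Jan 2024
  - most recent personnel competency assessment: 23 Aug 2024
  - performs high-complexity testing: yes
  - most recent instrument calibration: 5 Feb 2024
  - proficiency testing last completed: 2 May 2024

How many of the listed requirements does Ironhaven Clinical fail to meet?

7

1. condition 'performs genetic testing' holds; proficiency testing failures in the past year 3 > 2 → not met
2. personnel qualification records absent → not met
3. biosafety cabinet certification 255 days ago vs limit 270 → met
4. proficiency testing 162 days ago vs limit 120 → not met
5. cyber liability coverage $220,000 < $225,000 → not met
6. instrument calibration 249 days ago vs limit 270 → met
7. professional liability coverage $1,325,000 ≥ $1,100,000 → met
8. quality-control review 563 days ago vs limit 540 → not met
9. condition 'performs high-complexity testing' holds; CLIA certificate absent → not met
10. personnel competency assessment 49 days ago vs limit 45 → not met
11. qualified laboratory directors 4 ≥ 2 → met
Not met: 7 of 11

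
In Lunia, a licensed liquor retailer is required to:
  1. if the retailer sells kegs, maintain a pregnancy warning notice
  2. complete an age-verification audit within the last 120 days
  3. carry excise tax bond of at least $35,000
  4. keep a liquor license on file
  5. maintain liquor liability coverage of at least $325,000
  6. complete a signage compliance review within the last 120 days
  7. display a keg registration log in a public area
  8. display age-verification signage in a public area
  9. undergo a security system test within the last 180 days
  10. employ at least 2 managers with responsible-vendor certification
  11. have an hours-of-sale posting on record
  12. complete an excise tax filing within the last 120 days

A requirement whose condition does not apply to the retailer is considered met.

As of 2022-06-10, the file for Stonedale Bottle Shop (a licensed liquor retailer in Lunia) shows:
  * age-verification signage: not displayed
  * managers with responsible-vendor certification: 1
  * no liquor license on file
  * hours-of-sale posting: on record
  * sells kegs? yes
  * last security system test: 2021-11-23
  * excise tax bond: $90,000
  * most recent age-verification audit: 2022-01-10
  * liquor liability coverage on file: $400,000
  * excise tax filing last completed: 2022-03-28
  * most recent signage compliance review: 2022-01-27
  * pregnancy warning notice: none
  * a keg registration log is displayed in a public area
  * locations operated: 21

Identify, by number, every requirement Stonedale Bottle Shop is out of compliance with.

1, 2, 4, 6, 8, 9, 10

1. condition 'sells kegs' holds; pregnancy warning notice absent → not met
2. age-verification audit 151 days ago vs limit 120 → not met
3. excise tax bond $90,000 ≥ $35,000 → met
4. liquor license absent → not met
5. liquor liability coverage $400,000 ≥ $325,000 → met
6. signage compliance review 134 days ago vs limit 120 → not met
7. keg registration log present → met
8. age-verification signage absent → not met
9. security system test 199 days ago vs limit 180 → not met
10. managers with responsible-vendor certification 1 < 2 → not met
11. hours-of-sale posting present → met
12. excise tax filing 74 days ago vs limit 120 → met
Not met: 1, 2, 4, 6, 8, 9, 10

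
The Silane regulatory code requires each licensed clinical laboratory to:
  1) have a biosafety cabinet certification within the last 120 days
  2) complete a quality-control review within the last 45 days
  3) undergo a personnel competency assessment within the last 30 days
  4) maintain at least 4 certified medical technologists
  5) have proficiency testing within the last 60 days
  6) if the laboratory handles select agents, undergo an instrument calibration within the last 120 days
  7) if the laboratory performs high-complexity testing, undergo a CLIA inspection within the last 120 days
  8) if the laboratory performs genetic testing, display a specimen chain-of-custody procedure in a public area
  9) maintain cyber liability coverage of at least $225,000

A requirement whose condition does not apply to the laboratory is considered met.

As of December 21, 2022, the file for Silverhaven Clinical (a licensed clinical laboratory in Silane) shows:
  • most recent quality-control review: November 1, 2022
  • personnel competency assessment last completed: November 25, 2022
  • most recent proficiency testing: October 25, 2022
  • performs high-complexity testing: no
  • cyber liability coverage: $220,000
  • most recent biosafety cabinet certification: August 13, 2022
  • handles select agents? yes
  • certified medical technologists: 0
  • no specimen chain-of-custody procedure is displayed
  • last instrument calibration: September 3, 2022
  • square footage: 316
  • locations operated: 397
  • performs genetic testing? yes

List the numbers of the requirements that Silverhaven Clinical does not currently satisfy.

1. biosafety cabinet certification 130 days ago vs limit 120 → not met
2. quality-control review 50 days ago vs limit 45 → not met
3. personnel competency assessment 26 days ago vs limit 30 → met
4. certified medical technologists 0 < 4 → not met
5. proficiency testing 57 days ago vs limit 60 → met
6. condition 'handles select agents' holds; instrument calibration 109 days ago vs limit 120 → met
7. condition 'performs high-complexity testing' does not hold → requirement n/a → met
8. condition 'performs genetic testing' holds; specimen chain-of-custody procedure absent → not met
9. cyber liability coverage $220,000 < $225,000 → not met
Not met: 1, 2, 4, 8, 9

1, 2, 4, 8, 9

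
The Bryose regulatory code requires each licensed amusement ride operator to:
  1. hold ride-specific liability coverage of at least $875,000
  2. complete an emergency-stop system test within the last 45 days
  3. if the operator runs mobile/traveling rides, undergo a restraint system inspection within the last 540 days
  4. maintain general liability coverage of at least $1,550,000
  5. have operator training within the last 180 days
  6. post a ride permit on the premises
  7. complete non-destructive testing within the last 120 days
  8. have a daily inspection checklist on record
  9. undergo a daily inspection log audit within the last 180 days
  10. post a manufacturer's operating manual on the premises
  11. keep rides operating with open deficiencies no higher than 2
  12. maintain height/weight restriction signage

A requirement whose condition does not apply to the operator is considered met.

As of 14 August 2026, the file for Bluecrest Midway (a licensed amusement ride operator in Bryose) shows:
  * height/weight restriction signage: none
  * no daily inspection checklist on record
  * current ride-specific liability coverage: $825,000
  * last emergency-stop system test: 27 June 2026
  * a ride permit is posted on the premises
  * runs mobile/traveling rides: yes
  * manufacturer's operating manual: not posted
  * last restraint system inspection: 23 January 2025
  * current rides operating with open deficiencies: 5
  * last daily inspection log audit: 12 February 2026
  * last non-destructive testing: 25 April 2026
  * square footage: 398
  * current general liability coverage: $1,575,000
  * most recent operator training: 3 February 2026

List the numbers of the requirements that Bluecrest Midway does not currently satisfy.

1. ride-specific liability coverage $825,000 < $875,000 → not met
2. emergency-stop system test 48 days ago vs limit 45 → not met
3. condition 'runs mobile/traveling rides' holds; restraint system inspection 568 days ago vs limit 540 → not met
4. general liability coverage $1,575,000 ≥ $1,550,000 → met
5. operator training 192 days ago vs limit 180 → not met
6. ride permit present → met
7. non-destructive testing 111 days ago vs limit 120 → met
8. daily inspection checklist absent → not met
9. daily inspection log audit 183 days ago vs limit 180 → not met
10. manufacturer's operating manual absent → not met
11. rides operating with open deficiencies 5 > 2 → not met
12. height/weight restriction signage absent → not met
Not met: 1, 2, 3, 5, 8, 9, 10, 11, 12

1, 2, 3, 5, 8, 9, 10, 11, 12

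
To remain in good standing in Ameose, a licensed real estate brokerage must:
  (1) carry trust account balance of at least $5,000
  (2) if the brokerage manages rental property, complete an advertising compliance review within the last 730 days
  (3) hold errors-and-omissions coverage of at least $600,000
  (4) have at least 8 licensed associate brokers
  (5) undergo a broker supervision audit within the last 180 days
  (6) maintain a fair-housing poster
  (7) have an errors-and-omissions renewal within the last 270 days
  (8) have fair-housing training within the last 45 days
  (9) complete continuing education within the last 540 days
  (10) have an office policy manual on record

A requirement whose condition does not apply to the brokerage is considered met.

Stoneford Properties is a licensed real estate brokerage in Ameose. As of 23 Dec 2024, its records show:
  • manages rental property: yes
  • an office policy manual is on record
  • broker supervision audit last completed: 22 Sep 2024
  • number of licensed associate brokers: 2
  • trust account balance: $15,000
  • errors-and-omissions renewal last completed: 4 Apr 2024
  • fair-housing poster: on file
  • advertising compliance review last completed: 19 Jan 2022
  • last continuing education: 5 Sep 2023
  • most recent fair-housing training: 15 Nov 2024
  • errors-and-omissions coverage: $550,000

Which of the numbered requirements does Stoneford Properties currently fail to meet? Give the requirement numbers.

2, 3, 4

1. trust account balance $15,000 ≥ $5,000 → met
2. condition 'manages rental property' holds; advertising compliance review 1069 days ago vs limit 730 → not met
3. errors-and-omissions coverage $550,000 < $600,000 → not met
4. licensed associate brokers 2 < 8 → not met
5. broker supervision audit 92 days ago vs limit 180 → met
6. fair-housing poster present → met
7. errors-and-omissions renewal 263 days ago vs limit 270 → met
8. fair-housing training 38 days ago vs limit 45 → met
9. continuing education 475 days ago vs limit 540 → met
10. office policy manual present → met
Not met: 2, 3, 4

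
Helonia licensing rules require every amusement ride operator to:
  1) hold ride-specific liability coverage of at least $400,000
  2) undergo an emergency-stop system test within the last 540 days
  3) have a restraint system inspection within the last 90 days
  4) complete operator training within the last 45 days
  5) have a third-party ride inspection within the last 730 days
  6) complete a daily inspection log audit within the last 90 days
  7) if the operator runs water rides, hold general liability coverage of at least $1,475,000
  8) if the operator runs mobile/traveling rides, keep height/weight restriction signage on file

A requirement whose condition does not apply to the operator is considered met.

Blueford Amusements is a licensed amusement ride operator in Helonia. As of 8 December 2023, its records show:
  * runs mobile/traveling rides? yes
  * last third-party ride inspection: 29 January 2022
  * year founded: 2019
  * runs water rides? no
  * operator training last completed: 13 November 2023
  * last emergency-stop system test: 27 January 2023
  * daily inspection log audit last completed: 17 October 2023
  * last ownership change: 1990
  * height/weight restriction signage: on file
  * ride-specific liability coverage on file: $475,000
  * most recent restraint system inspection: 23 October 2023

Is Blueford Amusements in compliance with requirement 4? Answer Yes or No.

4. operator training 25 days ago vs limit 45 → met

Yes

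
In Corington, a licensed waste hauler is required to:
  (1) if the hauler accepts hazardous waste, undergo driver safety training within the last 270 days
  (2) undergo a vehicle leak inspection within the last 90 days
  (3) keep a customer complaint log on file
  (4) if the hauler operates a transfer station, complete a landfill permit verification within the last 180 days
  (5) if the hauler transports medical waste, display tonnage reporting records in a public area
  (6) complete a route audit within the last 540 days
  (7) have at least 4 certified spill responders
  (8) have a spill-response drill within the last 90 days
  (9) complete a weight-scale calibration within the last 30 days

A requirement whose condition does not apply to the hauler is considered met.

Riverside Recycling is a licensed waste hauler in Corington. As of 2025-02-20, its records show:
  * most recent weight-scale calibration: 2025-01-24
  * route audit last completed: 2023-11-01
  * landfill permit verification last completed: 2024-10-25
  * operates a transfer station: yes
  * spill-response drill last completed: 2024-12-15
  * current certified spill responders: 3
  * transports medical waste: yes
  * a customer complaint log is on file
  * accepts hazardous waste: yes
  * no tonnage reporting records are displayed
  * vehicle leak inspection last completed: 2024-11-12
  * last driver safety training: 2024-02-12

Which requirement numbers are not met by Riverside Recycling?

1. condition 'accepts hazardous waste' holds; driver safety training 374 days ago vs limit 270 → not met
2. vehicle leak inspection 100 days ago vs limit 90 → not met
3. customer complaint log present → met
4. condition 'operates a transfer station' holds; landfill permit verification 118 days ago vs limit 180 → met
5. condition 'transports medical waste' holds; tonnage reporting records absent → not met
6. route audit 477 days ago vs limit 540 → met
7. certified spill responders 3 < 4 → not met
8. spill-response drill 67 days ago vs limit 90 → met
9. weight-scale calibration 27 days ago vs limit 30 → met
Not met: 1, 2, 5, 7

1, 2, 5, 7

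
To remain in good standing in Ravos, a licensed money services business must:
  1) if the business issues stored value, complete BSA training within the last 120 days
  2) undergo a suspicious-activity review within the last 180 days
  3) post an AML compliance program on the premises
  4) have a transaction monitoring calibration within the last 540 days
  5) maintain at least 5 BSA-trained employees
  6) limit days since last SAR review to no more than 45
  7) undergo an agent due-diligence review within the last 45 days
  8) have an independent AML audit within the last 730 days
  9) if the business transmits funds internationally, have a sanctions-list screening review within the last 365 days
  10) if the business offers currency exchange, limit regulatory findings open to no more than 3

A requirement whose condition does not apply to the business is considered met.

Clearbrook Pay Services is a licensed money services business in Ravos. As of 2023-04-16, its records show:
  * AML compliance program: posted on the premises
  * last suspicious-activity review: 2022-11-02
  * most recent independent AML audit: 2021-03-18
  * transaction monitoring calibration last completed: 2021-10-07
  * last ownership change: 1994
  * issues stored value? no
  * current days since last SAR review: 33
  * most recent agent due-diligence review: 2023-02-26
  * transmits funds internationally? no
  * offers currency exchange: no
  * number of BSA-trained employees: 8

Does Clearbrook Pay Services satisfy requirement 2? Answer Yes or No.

2. suspicious-activity review 165 days ago vs limit 180 → met

Yes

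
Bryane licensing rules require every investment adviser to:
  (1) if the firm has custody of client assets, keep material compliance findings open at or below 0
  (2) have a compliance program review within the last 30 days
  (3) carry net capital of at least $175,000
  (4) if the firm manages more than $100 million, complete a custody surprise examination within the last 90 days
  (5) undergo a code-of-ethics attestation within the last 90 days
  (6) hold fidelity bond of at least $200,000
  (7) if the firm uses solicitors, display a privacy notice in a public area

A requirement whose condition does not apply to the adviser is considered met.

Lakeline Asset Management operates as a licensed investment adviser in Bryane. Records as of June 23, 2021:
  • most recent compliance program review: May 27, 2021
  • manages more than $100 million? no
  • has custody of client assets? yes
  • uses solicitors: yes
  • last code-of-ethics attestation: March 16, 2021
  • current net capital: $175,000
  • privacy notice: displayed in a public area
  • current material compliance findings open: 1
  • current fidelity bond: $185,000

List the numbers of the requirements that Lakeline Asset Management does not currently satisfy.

1, 5, 6

1. condition 'has custody of client assets' holds; material compliance findings open 1 > 0 → not met
2. compliance program review 27 days ago vs limit 30 → met
3. net capital $175,000 ≥ $175,000 → met
4. condition 'manages more than $100 million' does not hold → requirement n/a → met
5. code-of-ethics attestation 99 days ago vs limit 90 → not met
6. fidelity bond $185,000 < $200,000 → not met
7. condition 'uses solicitors' holds; privacy notice present → met
Not met: 1, 5, 6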